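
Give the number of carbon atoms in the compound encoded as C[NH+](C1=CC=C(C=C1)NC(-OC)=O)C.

The symbol for carbon appears 10 times in the SMILES.

10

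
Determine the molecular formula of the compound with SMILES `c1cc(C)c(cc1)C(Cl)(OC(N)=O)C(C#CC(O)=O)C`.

Heavy atoms from the SMILES: 14 C, 1 Cl, 1 N, 4 O.
Implicit hydrogens by atom environment:
  5 × C: no H
  4 × C (aromatic): 1 H each → 4
  3 × O: no H
  2 × C: 3 H each → 6
  2 × C (aromatic): no H
  1 × C: 1 H
  1 × Cl: no H
  1 × N: 2 H
  1 × O: 1 H
  Total hydrogens = 14.
Molecular formula: C14H14ClNO4

C14H14ClNO4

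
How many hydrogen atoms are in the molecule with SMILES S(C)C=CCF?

Hydrogens are implicit in SMILES; fill each atom to its normal valence:
  2 × C: 1 H each → 2
  1 × C: 3 H
  1 × C: 2 H
  1 × F: no H
  1 × S: no H
  Total hydrogens = 7.

7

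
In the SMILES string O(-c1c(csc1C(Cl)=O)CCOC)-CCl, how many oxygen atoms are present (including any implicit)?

The symbol for oxygen appears 3 times in the SMILES.

3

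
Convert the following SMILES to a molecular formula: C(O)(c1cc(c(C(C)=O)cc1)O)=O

Heavy atoms from the SMILES: 9 C, 4 O.
Implicit hydrogens by atom environment:
  3 × C (aromatic): 1 H each → 3
  3 × C (aromatic): no H
  2 × C: no H
  2 × O: 1 H each → 2
  2 × O: no H
  1 × C: 3 H
  Total hydrogens = 8.
Molecular formula: C9H8O4

C9H8O4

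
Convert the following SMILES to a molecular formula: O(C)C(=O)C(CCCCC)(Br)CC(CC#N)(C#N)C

C14H21BrN2O2

Heavy atoms from the SMILES: 1 Br, 14 C, 2 N, 2 O.
Implicit hydrogens by atom environment:
  6 × C: 2 H each → 12
  5 × C: no H
  3 × C: 3 H each → 9
  2 × N: no H
  2 × O: no H
  1 × Br: no H
  Total hydrogens = 21.
Molecular formula: C14H21BrN2O2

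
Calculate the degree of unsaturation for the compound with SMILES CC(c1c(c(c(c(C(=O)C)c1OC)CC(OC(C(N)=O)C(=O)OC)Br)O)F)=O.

Molecular formula from the SMILES: C17H19BrFNO8.
DoU = (2C + 2 + N − H − X)/2 = (2·17 + 2 + 1 − 19 − 2)/2 = 16/2 = 8.
(Structurally: 1 ring(s) + 7 π bond(s) = 8.)

8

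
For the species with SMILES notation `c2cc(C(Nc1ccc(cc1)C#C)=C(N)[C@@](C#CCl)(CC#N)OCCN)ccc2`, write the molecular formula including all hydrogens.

Heavy atoms from the SMILES: 23 C, 1 Cl, 4 N, 1 O.
Implicit hydrogens by atom environment:
  9 × C (aromatic): 1 H each → 9
  7 × C: no H
  3 × C: 2 H each → 6
  3 × C (aromatic): no H
  2 × N: 2 H each → 4
  1 × C: 1 H
  1 × Cl: no H
  1 × N: 1 H
  1 × N: no H
  1 × O: no H
  Total hydrogens = 21.
Molecular formula: C23H21ClN4O

C23H21ClN4O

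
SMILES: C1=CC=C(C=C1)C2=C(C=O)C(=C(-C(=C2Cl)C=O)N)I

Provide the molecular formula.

C14H9ClINO2

Heavy atoms from the SMILES: 14 C, 1 Cl, 1 I, 1 N, 2 O.
Implicit hydrogens by atom environment:
  7 × C (aromatic): no H
  5 × C (aromatic): 1 H each → 5
  2 × C: 1 H each → 2
  2 × O: no H
  1 × Cl: no H
  1 × I: no H
  1 × N: 2 H
  Total hydrogens = 9.
Molecular formula: C14H9ClINO2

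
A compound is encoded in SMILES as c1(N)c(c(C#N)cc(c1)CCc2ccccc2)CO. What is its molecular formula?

C16H16N2O

Heavy atoms from the SMILES: 16 C, 2 N, 1 O.
Implicit hydrogens by atom environment:
  7 × C (aromatic): 1 H each → 7
  5 × C (aromatic): no H
  3 × C: 2 H each → 6
  1 × C: no H
  1 × N: 2 H
  1 × N: no H
  1 × O: 1 H
  Total hydrogens = 16.
Molecular formula: C16H16N2O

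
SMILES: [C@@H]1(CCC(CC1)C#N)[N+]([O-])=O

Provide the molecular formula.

Heavy atoms from the SMILES: 7 C, 2 N, 2 O.
Implicit hydrogens by atom environment:
  4 × C: 2 H each → 8
  2 × C: 1 H each → 2
  1 × C: no H
  1 × N: no H
  1 × N (charge +1): no H
  1 × O: no H
  1 × O (charge -1): no H
  Total hydrogens = 10.
Molecular formula: C7H10N2O2

C7H10N2O2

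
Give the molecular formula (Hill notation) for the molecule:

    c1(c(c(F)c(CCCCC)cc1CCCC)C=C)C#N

Heavy atoms from the SMILES: 18 C, 1 F, 1 N.
Implicit hydrogens by atom environment:
  8 × C: 2 H each → 16
  5 × C (aromatic): no H
  2 × C: 3 H each → 6
  1 × C (aromatic): 1 H
  1 × C: 1 H
  1 × C: no H
  1 × F: no H
  1 × N: no H
  Total hydrogens = 24.
Molecular formula: C18H24FN

C18H24FN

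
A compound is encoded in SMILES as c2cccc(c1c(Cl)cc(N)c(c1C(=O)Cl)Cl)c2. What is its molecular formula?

Heavy atoms from the SMILES: 13 C, 3 Cl, 1 N, 1 O.
Implicit hydrogens by atom environment:
  6 × C (aromatic): 1 H each → 6
  6 × C (aromatic): no H
  3 × Cl: no H
  1 × C: no H
  1 × N: 2 H
  1 × O: no H
  Total hydrogens = 8.
Molecular formula: C13H8Cl3NO

C13H8Cl3NO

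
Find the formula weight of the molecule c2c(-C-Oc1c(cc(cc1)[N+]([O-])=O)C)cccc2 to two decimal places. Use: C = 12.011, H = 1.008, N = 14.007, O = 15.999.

Molecular formula: C14H13NO3.
M = 14×12.011 + 13×1.008 + 1×14.007 + 3×15.999 = 243.26 g/mol.

243.26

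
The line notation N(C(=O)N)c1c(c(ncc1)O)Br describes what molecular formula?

C6H6BrN3O2

Heavy atoms from the SMILES: 1 Br, 6 C, 3 N, 2 O.
Implicit hydrogens by atom environment:
  3 × C (aromatic): no H
  2 × C (aromatic): 1 H each → 2
  1 × Br: no H
  1 × C: no H
  1 × N: 2 H
  1 × N: 1 H
  1 × N (aromatic): no H
  1 × O: 1 H
  1 × O: no H
  Total hydrogens = 6.
Molecular formula: C6H6BrN3O2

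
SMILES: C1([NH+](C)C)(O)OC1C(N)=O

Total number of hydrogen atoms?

Hydrogens are implicit in SMILES; fill each atom to its normal valence:
  2 × C: 3 H each → 6
  2 × C: no H
  2 × O: no H
  1 × C: 1 H
  1 × N: 2 H
  1 × N (charge +1): 1 H
  1 × O: 1 H
  Total hydrogens = 11.

11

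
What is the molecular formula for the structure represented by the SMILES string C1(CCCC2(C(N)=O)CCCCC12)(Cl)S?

C11H18ClNOS

Heavy atoms from the SMILES: 11 C, 1 Cl, 1 N, 1 O, 1 S.
Implicit hydrogens by atom environment:
  7 × C: 2 H each → 14
  3 × C: no H
  1 × C: 1 H
  1 × Cl: no H
  1 × N: 2 H
  1 × O: no H
  1 × S: 1 H
  Total hydrogens = 18.
Molecular formula: C11H18ClNOS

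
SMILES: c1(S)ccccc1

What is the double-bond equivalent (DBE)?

4

Molecular formula from the SMILES: C6H6S.
DoU = (2C + 2 + N − H − X)/2 = (2·6 + 2 + 0 − 6 − 0)/2 = 8/2 = 4.
(Structurally: 1 ring(s) + 3 π bond(s) = 4.)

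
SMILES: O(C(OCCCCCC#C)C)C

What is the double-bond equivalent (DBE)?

2

Molecular formula from the SMILES: C10H18O2.
DoU = (2C + 2 + N − H − X)/2 = (2·10 + 2 + 0 − 18 − 0)/2 = 4/2 = 2.
(Structurally: 0 ring(s) + 2 π bond(s) = 2.)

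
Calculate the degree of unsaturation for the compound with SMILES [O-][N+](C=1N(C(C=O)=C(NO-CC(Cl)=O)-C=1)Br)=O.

Molecular formula from the SMILES: C7H5BrClN3O5.
DoU = (2C + 2 + N − H − X)/2 = (2·7 + 2 + 3 − 5 − 2)/2 = 12/2 = 6.
(Structurally: 1 ring(s) + 5 π bond(s) = 6.)

6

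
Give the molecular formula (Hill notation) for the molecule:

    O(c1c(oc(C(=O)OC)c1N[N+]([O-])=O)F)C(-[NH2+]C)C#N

C9H10FN4O6+

Heavy atoms from the SMILES: 9 C, 1 F, 4 N, 6 O.
Implicit hydrogens by atom environment:
  4 × C (aromatic): no H
  4 × O: no H
  2 × C: 3 H each → 6
  2 × C: no H
  1 × C: 1 H
  1 × F: no H
  1 × N (charge +1): 2 H
  1 × N: 1 H
  1 × N: no H
  1 × N (charge +1): no H
  1 × O (aromatic): no H
  1 × O (charge -1): no H
  Total hydrogens = 10.
Net charge +1.
Molecular formula: C9H10FN4O6+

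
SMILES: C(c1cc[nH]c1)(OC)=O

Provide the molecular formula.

Heavy atoms from the SMILES: 6 C, 1 N, 2 O.
Implicit hydrogens by atom environment:
  3 × C (aromatic): 1 H each → 3
  2 × O: no H
  1 × C: 3 H
  1 × C (aromatic): no H
  1 × C: no H
  1 × N (aromatic): 1 H
  Total hydrogens = 7.
Molecular formula: C6H7NO2

C6H7NO2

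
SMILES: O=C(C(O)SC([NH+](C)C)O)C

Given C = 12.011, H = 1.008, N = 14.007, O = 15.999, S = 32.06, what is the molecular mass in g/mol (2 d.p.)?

Molecular formula: C6H14NO3S+.
M = 6×12.011 + 14×1.008 + 1×14.007 + 3×15.999 + 1×32.06 = 180.24 g/mol.

180.24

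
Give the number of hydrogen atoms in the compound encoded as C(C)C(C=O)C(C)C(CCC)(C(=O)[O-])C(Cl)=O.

Hydrogens are implicit in SMILES; fill each atom to its normal valence:
  3 × C: 3 H each → 9
  3 × C: 2 H each → 6
  3 × C: 1 H each → 3
  3 × C: no H
  3 × O: no H
  1 × Cl: no H
  1 × O (charge -1): no H
  Total hydrogens = 18.

18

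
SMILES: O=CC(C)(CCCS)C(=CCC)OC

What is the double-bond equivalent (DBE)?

Molecular formula from the SMILES: C11H20O2S.
DoU = (2C + 2 + N − H − X)/2 = (2·11 + 2 + 0 − 20 − 0)/2 = 4/2 = 2.
(Structurally: 0 ring(s) + 2 π bond(s) = 2.)

2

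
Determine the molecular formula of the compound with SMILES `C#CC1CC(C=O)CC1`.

C8H10O

Heavy atoms from the SMILES: 8 C, 1 O.
Implicit hydrogens by atom environment:
  4 × C: 1 H each → 4
  3 × C: 2 H each → 6
  1 × C: no H
  1 × O: no H
  Total hydrogens = 10.
Molecular formula: C8H10O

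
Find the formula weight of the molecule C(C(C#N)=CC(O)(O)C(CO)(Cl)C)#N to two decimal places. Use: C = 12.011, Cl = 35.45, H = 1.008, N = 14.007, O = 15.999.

216.62

Molecular formula: C8H9ClN2O3.
M = 8×12.011 + 1×35.45 + 9×1.008 + 2×14.007 + 3×15.999 = 216.62 g/mol.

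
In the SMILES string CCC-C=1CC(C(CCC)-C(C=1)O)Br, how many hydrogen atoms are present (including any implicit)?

Hydrogens are implicit in SMILES; fill each atom to its normal valence:
  5 × C: 2 H each → 10
  4 × C: 1 H each → 4
  2 × C: 3 H each → 6
  1 × Br: no H
  1 × C: no H
  1 × O: 1 H
  Total hydrogens = 21.

21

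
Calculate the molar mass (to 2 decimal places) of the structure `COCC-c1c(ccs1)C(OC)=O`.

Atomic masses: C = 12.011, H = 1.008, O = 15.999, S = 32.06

200.25

Molecular formula: C9H12O3S.
M = 9×12.011 + 12×1.008 + 3×15.999 + 1×32.06 = 200.25 g/mol.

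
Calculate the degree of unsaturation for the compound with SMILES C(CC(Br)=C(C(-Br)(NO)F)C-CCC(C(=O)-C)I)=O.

3

Molecular formula from the SMILES: C11H15Br2FINO3.
DoU = (2C + 2 + N − H − X)/2 = (2·11 + 2 + 1 − 15 − 4)/2 = 6/2 = 3.
(Structurally: 0 ring(s) + 3 π bond(s) = 3.)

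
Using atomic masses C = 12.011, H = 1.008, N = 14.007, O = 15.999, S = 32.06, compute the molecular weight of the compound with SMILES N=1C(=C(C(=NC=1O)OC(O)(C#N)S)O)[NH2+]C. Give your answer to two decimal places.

245.23

Molecular formula: C7H9N4O4S+.
M = 7×12.011 + 9×1.008 + 4×14.007 + 4×15.999 + 1×32.06 = 245.23 g/mol.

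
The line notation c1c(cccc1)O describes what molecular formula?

C6H6O

Heavy atoms from the SMILES: 6 C, 1 O.
Implicit hydrogens by atom environment:
  5 × C (aromatic): 1 H each → 5
  1 × C (aromatic): no H
  1 × O: 1 H
  Total hydrogens = 6.
Molecular formula: C6H6O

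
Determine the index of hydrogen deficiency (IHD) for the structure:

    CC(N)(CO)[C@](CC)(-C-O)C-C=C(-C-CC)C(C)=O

2

Molecular formula from the SMILES: C15H29NO3.
DoU = (2C + 2 + N − H − X)/2 = (2·15 + 2 + 1 − 29 − 0)/2 = 4/2 = 2.
(Structurally: 0 ring(s) + 2 π bond(s) = 2.)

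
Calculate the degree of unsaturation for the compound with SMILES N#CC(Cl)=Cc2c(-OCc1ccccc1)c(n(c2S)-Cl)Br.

Molecular formula from the SMILES: C14H9BrCl2N2OS.
DoU = (2C + 2 + N − H − X)/2 = (2·14 + 2 + 2 − 9 − 3)/2 = 20/2 = 10.
(Structurally: 2 ring(s) + 8 π bond(s) = 10.)

10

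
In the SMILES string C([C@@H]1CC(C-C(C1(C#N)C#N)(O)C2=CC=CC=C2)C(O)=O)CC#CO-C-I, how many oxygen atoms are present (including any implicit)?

4

The symbol for oxygen appears 4 times in the SMILES.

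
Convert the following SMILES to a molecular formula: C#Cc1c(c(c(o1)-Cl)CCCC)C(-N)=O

C11H12ClNO2

Heavy atoms from the SMILES: 11 C, 1 Cl, 1 N, 2 O.
Implicit hydrogens by atom environment:
  4 × C (aromatic): no H
  3 × C: 2 H each → 6
  2 × C: no H
  1 × C: 3 H
  1 × C: 1 H
  1 × Cl: no H
  1 × N: 2 H
  1 × O (aromatic): no H
  1 × O: no H
  Total hydrogens = 12.
Molecular formula: C11H12ClNO2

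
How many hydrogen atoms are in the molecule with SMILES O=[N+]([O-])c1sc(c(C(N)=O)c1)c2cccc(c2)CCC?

14

Hydrogens are implicit in SMILES; fill each atom to its normal valence:
  5 × C (aromatic): 1 H each → 5
  5 × C (aromatic): no H
  2 × C: 2 H each → 4
  2 × O: no H
  1 × C: 3 H
  1 × C: no H
  1 × N: 2 H
  1 × N (charge +1): no H
  1 × O (charge -1): no H
  1 × S (aromatic): no H
  Total hydrogens = 14.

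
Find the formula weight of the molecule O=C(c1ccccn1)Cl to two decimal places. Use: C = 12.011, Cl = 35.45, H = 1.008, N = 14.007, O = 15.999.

141.55

Molecular formula: C6H4ClNO.
M = 6×12.011 + 1×35.45 + 4×1.008 + 1×14.007 + 1×15.999 = 141.55 g/mol.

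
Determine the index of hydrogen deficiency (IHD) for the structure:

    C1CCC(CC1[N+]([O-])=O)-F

Molecular formula from the SMILES: C6H10FNO2.
DoU = (2C + 2 + N − H − X)/2 = (2·6 + 2 + 1 − 10 − 1)/2 = 4/2 = 2.
(Structurally: 1 ring(s) + 1 π bond(s) = 2.)

2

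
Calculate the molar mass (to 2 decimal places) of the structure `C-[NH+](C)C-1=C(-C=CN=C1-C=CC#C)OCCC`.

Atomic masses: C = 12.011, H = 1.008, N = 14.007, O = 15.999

Molecular formula: C14H19N2O+.
M = 14×12.011 + 19×1.008 + 2×14.007 + 1×15.999 = 231.32 g/mol.

231.32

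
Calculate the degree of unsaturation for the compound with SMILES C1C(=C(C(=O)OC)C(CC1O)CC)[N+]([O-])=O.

4

Molecular formula from the SMILES: C10H15NO5.
DoU = (2C + 2 + N − H − X)/2 = (2·10 + 2 + 1 − 15 − 0)/2 = 8/2 = 4.
(Structurally: 1 ring(s) + 3 π bond(s) = 4.)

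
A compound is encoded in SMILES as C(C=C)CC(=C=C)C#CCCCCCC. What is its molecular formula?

Heavy atoms from the SMILES: 15 C.
Implicit hydrogens by atom environment:
  9 × C: 2 H each → 18
  4 × C: no H
  1 × C: 3 H
  1 × C: 1 H
  Total hydrogens = 22.
Molecular formula: C15H22

C15H22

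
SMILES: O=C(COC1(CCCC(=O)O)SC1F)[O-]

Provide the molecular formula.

Heavy atoms from the SMILES: 8 C, 1 F, 5 O, 1 S.
Implicit hydrogens by atom environment:
  4 × C: 2 H each → 8
  3 × C: no H
  3 × O: no H
  1 × C: 1 H
  1 × F: no H
  1 × O: 1 H
  1 × O (charge -1): no H
  1 × S: no H
  Total hydrogens = 10.
Net charge -1.
Molecular formula: C8H10FO5S-

C8H10FO5S-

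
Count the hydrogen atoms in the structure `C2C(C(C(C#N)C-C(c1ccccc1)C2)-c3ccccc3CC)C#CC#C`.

Hydrogens are implicit in SMILES; fill each atom to its normal valence:
  9 × C (aromatic): 1 H each → 9
  5 × C: 1 H each → 5
  4 × C: 2 H each → 8
  4 × C: no H
  3 × C (aromatic): no H
  1 × C: 3 H
  1 × N: no H
  Total hydrogens = 25.

25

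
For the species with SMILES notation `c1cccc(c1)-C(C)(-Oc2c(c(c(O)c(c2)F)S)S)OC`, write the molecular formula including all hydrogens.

Heavy atoms from the SMILES: 15 C, 1 F, 3 O, 2 S.
Implicit hydrogens by atom environment:
  6 × C (aromatic): 1 H each → 6
  6 × C (aromatic): no H
  2 × C: 3 H each → 6
  2 × O: no H
  2 × S: 1 H each → 2
  1 × C: no H
  1 × F: no H
  1 × O: 1 H
  Total hydrogens = 15.
Molecular formula: C15H15FO3S2

C15H15FO3S2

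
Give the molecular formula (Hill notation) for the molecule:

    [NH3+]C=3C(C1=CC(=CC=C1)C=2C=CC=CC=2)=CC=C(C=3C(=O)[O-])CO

Heavy atoms from the SMILES: 20 C, 1 N, 3 O.
Implicit hydrogens by atom environment:
  11 × C (aromatic): 1 H each → 11
  7 × C (aromatic): no H
  1 × C: 2 H
  1 × C: no H
  1 × N (charge +1): 3 H
  1 × O: 1 H
  1 × O: no H
  1 × O (charge -1): no H
  Total hydrogens = 17.
Molecular formula: C20H17NO3

C20H17NO3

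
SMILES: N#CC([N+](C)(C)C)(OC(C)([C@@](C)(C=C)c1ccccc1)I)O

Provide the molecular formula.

C17H24IN2O2+

Heavy atoms from the SMILES: 17 C, 1 I, 2 N, 2 O.
Implicit hydrogens by atom environment:
  5 × C: 3 H each → 15
  5 × C (aromatic): 1 H each → 5
  4 × C: no H
  1 × C: 2 H
  1 × C: 1 H
  1 × C (aromatic): no H
  1 × I: no H
  1 × N: no H
  1 × N (charge +1): no H
  1 × O: 1 H
  1 × O: no H
  Total hydrogens = 24.
Net charge +1.
Molecular formula: C17H24IN2O2+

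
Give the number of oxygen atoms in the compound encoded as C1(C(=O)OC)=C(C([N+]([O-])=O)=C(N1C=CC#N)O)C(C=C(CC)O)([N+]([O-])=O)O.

9

The symbol for oxygen appears 9 times in the SMILES.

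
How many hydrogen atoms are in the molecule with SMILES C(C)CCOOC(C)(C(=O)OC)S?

Hydrogens are implicit in SMILES; fill each atom to its normal valence:
  4 × O: no H
  3 × C: 3 H each → 9
  3 × C: 2 H each → 6
  2 × C: no H
  1 × S: 1 H
  Total hydrogens = 16.

16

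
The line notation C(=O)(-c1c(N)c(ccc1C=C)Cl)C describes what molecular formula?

Heavy atoms from the SMILES: 10 C, 1 Cl, 1 N, 1 O.
Implicit hydrogens by atom environment:
  4 × C (aromatic): no H
  2 × C (aromatic): 1 H each → 2
  1 × C: 3 H
  1 × C: 2 H
  1 × C: 1 H
  1 × C: no H
  1 × Cl: no H
  1 × N: 2 H
  1 × O: no H
  Total hydrogens = 10.
Molecular formula: C10H10ClNO

C10H10ClNO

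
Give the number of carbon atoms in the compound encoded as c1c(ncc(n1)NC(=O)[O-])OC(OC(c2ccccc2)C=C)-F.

The symbol for carbon appears 15 times in the SMILES. Lowercase c denotes aromatic carbon and counts toward C.

15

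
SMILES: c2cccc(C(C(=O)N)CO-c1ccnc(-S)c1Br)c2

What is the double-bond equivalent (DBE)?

9

Molecular formula from the SMILES: C14H13BrN2O2S.
DoU = (2C + 2 + N − H − X)/2 = (2·14 + 2 + 2 − 13 − 1)/2 = 18/2 = 9.
(Structurally: 2 ring(s) + 7 π bond(s) = 9.)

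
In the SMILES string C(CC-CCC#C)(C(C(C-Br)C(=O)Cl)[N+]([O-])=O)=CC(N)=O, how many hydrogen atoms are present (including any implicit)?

Hydrogens are implicit in SMILES; fill each atom to its normal valence:
  5 × C: 2 H each → 10
  4 × C: 1 H each → 4
  4 × C: no H
  3 × O: no H
  1 × Br: no H
  1 × Cl: no H
  1 × N: 2 H
  1 × N (charge +1): no H
  1 × O (charge -1): no H
  Total hydrogens = 16.

16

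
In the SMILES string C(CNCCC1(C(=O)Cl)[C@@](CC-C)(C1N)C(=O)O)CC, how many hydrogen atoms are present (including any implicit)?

25

Hydrogens are implicit in SMILES; fill each atom to its normal valence:
  7 × C: 2 H each → 14
  4 × C: no H
  2 × C: 3 H each → 6
  2 × O: no H
  1 × C: 1 H
  1 × Cl: no H
  1 × N: 2 H
  1 × N: 1 H
  1 × O: 1 H
  Total hydrogens = 25.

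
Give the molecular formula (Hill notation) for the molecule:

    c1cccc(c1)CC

C8H10

Heavy atoms from the SMILES: 8 C.
Implicit hydrogens by atom environment:
  5 × C (aromatic): 1 H each → 5
  1 × C: 3 H
  1 × C: 2 H
  1 × C (aromatic): no H
  Total hydrogens = 10.
Molecular formula: C8H10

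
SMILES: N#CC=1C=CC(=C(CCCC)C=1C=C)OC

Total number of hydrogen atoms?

17

Hydrogens are implicit in SMILES; fill each atom to its normal valence:
  4 × C: 2 H each → 8
  4 × C (aromatic): no H
  2 × C: 3 H each → 6
  2 × C (aromatic): 1 H each → 2
  1 × C: 1 H
  1 × C: no H
  1 × N: no H
  1 × O: no H
  Total hydrogens = 17.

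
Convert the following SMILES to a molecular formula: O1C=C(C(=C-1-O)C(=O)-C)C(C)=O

C8H8O4

Heavy atoms from the SMILES: 8 C, 4 O.
Implicit hydrogens by atom environment:
  3 × C (aromatic): no H
  2 × C: 3 H each → 6
  2 × C: no H
  2 × O: no H
  1 × C (aromatic): 1 H
  1 × O: 1 H
  1 × O (aromatic): no H
  Total hydrogens = 8.
Molecular formula: C8H8O4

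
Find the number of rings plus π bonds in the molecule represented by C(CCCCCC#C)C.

2

Molecular formula from the SMILES: C9H16.
DoU = (2C + 2 + N − H − X)/2 = (2·9 + 2 + 0 − 16 − 0)/2 = 4/2 = 2.
(Structurally: 0 ring(s) + 2 π bond(s) = 2.)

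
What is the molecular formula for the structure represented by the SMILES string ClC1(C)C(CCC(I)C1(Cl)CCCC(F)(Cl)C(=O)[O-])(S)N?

Heavy atoms from the SMILES: 12 C, 3 Cl, 1 F, 1 I, 1 N, 2 O, 1 S.
Implicit hydrogens by atom environment:
  5 × C: 2 H each → 10
  5 × C: no H
  3 × Cl: no H
  1 × C: 3 H
  1 × C: 1 H
  1 × F: no H
  1 × I: no H
  1 × N: 2 H
  1 × O: no H
  1 × O (charge -1): no H
  1 × S: 1 H
  Total hydrogens = 17.
Net charge -1.
Molecular formula: C12H17Cl3FINO2S-

C12H17Cl3FINO2S-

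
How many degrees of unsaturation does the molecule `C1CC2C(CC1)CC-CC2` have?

Molecular formula from the SMILES: C10H18.
DoU = (2C + 2 + N − H − X)/2 = (2·10 + 2 + 0 − 18 − 0)/2 = 4/2 = 2.
(Structurally: 2 ring(s) + 0 π bond(s) = 2.)

2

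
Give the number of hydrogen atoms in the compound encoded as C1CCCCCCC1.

16

Hydrogens are implicit in SMILES; fill each atom to its normal valence:
  8 × C: 2 H each → 16
  Total hydrogens = 16.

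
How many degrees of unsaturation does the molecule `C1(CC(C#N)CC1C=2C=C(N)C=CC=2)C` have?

Molecular formula from the SMILES: C13H16N2.
DoU = (2C + 2 + N − H − X)/2 = (2·13 + 2 + 2 − 16 − 0)/2 = 14/2 = 7.
(Structurally: 2 ring(s) + 5 π bond(s) = 7.)

7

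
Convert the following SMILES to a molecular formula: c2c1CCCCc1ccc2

Heavy atoms from the SMILES: 10 C.
Implicit hydrogens by atom environment:
  4 × C: 2 H each → 8
  4 × C (aromatic): 1 H each → 4
  2 × C (aromatic): no H
  Total hydrogens = 12.
Molecular formula: C10H12

C10H12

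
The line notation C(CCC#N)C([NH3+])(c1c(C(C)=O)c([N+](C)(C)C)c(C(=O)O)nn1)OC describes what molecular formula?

Heavy atoms from the SMILES: 16 C, 5 N, 4 O.
Implicit hydrogens by atom environment:
  5 × C: 3 H each → 15
  4 × C (aromatic): no H
  4 × C: no H
  3 × C: 2 H each → 6
  3 × O: no H
  2 × N (aromatic): no H
  1 × N (charge +1): 3 H
  1 × N (charge +1): no H
  1 × N: no H
  1 × O: 1 H
  Total hydrogens = 25.
Net charge +2.
Molecular formula: [C16H25N5O4]2+

[C16H25N5O4]2+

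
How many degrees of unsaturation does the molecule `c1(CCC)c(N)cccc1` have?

Molecular formula from the SMILES: C9H13N.
DoU = (2C + 2 + N − H − X)/2 = (2·9 + 2 + 1 − 13 − 0)/2 = 8/2 = 4.
(Structurally: 1 ring(s) + 3 π bond(s) = 4.)

4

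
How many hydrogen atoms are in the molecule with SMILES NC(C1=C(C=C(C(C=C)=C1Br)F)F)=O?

6

Hydrogens are implicit in SMILES; fill each atom to its normal valence:
  5 × C (aromatic): no H
  2 × F: no H
  1 × Br: no H
  1 × C: 2 H
  1 × C (aromatic): 1 H
  1 × C: 1 H
  1 × C: no H
  1 × N: 2 H
  1 × O: no H
  Total hydrogens = 6.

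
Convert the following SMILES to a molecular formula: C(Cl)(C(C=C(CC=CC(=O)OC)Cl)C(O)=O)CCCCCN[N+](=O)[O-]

Heavy atoms from the SMILES: 15 C, 2 Cl, 2 N, 6 O.
Implicit hydrogens by atom environment:
  6 × C: 2 H each → 12
  5 × C: 1 H each → 5
  4 × O: no H
  3 × C: no H
  2 × Cl: no H
  1 × C: 3 H
  1 × N: 1 H
  1 × N (charge +1): no H
  1 × O: 1 H
  1 × O (charge -1): no H
  Total hydrogens = 22.
Molecular formula: C15H22Cl2N2O6

C15H22Cl2N2O6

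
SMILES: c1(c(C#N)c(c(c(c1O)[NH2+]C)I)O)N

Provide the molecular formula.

Heavy atoms from the SMILES: 8 C, 1 I, 3 N, 2 O.
Implicit hydrogens by atom environment:
  6 × C (aromatic): no H
  2 × O: 1 H each → 2
  1 × C: 3 H
  1 × C: no H
  1 × I: no H
  1 × N: 2 H
  1 × N (charge +1): 2 H
  1 × N: no H
  Total hydrogens = 9.
Net charge +1.
Molecular formula: C8H9IN3O2+

C8H9IN3O2+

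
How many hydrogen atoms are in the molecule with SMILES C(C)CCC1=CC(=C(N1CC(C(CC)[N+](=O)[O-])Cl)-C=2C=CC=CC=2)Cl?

Hydrogens are implicit in SMILES; fill each atom to its normal valence:
  6 × C (aromatic): 1 H each → 6
  5 × C: 2 H each → 10
  4 × C (aromatic): no H
  2 × C: 3 H each → 6
  2 × C: 1 H each → 2
  2 × Cl: no H
  1 × N (aromatic): no H
  1 × N (charge +1): no H
  1 × O: no H
  1 × O (charge -1): no H
  Total hydrogens = 24.

24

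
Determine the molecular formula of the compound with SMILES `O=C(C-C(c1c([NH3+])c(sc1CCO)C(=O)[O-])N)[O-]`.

Heavy atoms from the SMILES: 10 C, 2 N, 5 O, 1 S.
Implicit hydrogens by atom environment:
  4 × C (aromatic): no H
  3 × C: 2 H each → 6
  2 × C: no H
  2 × O: no H
  2 × O (charge -1): no H
  1 × C: 1 H
  1 × N (charge +1): 3 H
  1 × N: 2 H
  1 × O: 1 H
  1 × S (aromatic): no H
  Total hydrogens = 13.
Net charge -1.
Molecular formula: C10H13N2O5S-

C10H13N2O5S-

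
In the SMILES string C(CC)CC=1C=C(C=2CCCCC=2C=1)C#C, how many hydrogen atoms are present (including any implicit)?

20

Hydrogens are implicit in SMILES; fill each atom to its normal valence:
  7 × C: 2 H each → 14
  4 × C (aromatic): no H
  2 × C (aromatic): 1 H each → 2
  1 × C: 3 H
  1 × C: 1 H
  1 × C: no H
  Total hydrogens = 20.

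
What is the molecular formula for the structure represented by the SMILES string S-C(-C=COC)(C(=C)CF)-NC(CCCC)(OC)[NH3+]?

Heavy atoms from the SMILES: 13 C, 1 F, 2 N, 2 O, 1 S.
Implicit hydrogens by atom environment:
  5 × C: 2 H each → 10
  3 × C: 3 H each → 9
  3 × C: no H
  2 × C: 1 H each → 2
  2 × O: no H
  1 × F: no H
  1 × N (charge +1): 3 H
  1 × N: 1 H
  1 × S: 1 H
  Total hydrogens = 26.
Net charge +1.
Molecular formula: C13H26FN2O2S+

C13H26FN2O2S+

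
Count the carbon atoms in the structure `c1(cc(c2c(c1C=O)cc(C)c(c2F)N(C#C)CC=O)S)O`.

The symbol for carbon appears 16 times in the SMILES. Lowercase c denotes aromatic carbon and counts toward C.

16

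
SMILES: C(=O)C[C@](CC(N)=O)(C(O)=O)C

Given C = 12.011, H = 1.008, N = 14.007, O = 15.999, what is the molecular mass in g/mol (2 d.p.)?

173.17

Molecular formula: C7H11NO4.
M = 7×12.011 + 11×1.008 + 1×14.007 + 4×15.999 = 173.17 g/mol.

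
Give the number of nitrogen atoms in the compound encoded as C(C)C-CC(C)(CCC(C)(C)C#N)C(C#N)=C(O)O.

2

The symbol for nitrogen appears 2 times in the SMILES.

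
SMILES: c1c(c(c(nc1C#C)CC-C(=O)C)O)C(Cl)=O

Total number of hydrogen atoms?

10

Hydrogens are implicit in SMILES; fill each atom to its normal valence:
  4 × C (aromatic): no H
  3 × C: no H
  2 × C: 2 H each → 4
  2 × O: no H
  1 × C: 3 H
  1 × C (aromatic): 1 H
  1 × C: 1 H
  1 × Cl: no H
  1 × N (aromatic): no H
  1 × O: 1 H
  Total hydrogens = 10.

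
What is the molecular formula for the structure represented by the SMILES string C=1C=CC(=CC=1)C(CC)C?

C10H14

Heavy atoms from the SMILES: 10 C.
Implicit hydrogens by atom environment:
  5 × C (aromatic): 1 H each → 5
  2 × C: 3 H each → 6
  1 × C: 2 H
  1 × C: 1 H
  1 × C (aromatic): no H
  Total hydrogens = 14.
Molecular formula: C10H14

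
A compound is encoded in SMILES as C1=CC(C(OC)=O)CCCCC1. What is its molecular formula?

Heavy atoms from the SMILES: 10 C, 2 O.
Implicit hydrogens by atom environment:
  5 × C: 2 H each → 10
  3 × C: 1 H each → 3
  2 × O: no H
  1 × C: 3 H
  1 × C: no H
  Total hydrogens = 16.
Molecular formula: C10H16O2

C10H16O2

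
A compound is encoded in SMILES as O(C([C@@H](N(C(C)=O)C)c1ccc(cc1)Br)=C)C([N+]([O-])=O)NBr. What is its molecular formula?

C13H15Br2N3O4

Heavy atoms from the SMILES: 2 Br, 13 C, 3 N, 4 O.
Implicit hydrogens by atom environment:
  4 × C (aromatic): 1 H each → 4
  3 × O: no H
  2 × Br: no H
  2 × C: 3 H each → 6
  2 × C: 1 H each → 2
  2 × C: no H
  2 × C (aromatic): no H
  1 × C: 2 H
  1 × N: 1 H
  1 × N (charge +1): no H
  1 × N: no H
  1 × O (charge -1): no H
  Total hydrogens = 15.
Molecular formula: C13H15Br2N3O4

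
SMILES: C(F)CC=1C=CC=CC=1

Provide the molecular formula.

Heavy atoms from the SMILES: 8 C, 1 F.
Implicit hydrogens by atom environment:
  5 × C (aromatic): 1 H each → 5
  2 × C: 2 H each → 4
  1 × C (aromatic): no H
  1 × F: no H
  Total hydrogens = 9.
Molecular formula: C8H9F

C8H9F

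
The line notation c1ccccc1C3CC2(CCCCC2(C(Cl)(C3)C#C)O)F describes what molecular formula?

Heavy atoms from the SMILES: 18 C, 1 Cl, 1 F, 1 O.
Implicit hydrogens by atom environment:
  6 × C: 2 H each → 12
  5 × C (aromatic): 1 H each → 5
  4 × C: no H
  2 × C: 1 H each → 2
  1 × C (aromatic): no H
  1 × Cl: no H
  1 × F: no H
  1 × O: 1 H
  Total hydrogens = 20.
Molecular formula: C18H20ClFO

C18H20ClFO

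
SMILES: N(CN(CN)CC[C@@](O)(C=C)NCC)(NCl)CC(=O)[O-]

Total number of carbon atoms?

11

The symbol for carbon appears 11 times in the SMILES. (Cl is a single chlorine, not C + l.)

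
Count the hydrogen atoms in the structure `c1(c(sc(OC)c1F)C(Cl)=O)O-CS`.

6

Hydrogens are implicit in SMILES; fill each atom to its normal valence:
  4 × C (aromatic): no H
  3 × O: no H
  1 × C: 3 H
  1 × C: 2 H
  1 × C: no H
  1 × Cl: no H
  1 × F: no H
  1 × S: 1 H
  1 × S (aromatic): no H
  Total hydrogens = 6.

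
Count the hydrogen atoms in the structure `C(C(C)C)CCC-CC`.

Hydrogens are implicit in SMILES; fill each atom to its normal valence:
  5 × C: 2 H each → 10
  3 × C: 3 H each → 9
  1 × C: 1 H
  Total hydrogens = 20.

20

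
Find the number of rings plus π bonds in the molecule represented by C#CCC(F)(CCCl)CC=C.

Molecular formula from the SMILES: C9H12ClF.
DoU = (2C + 2 + N − H − X)/2 = (2·9 + 2 + 0 − 12 − 2)/2 = 6/2 = 3.
(Structurally: 0 ring(s) + 3 π bond(s) = 3.)

3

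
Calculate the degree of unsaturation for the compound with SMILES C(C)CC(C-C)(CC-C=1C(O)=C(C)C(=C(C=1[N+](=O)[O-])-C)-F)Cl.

Molecular formula from the SMILES: C16H23ClFNO3.
DoU = (2C + 2 + N − H − X)/2 = (2·16 + 2 + 1 − 23 − 2)/2 = 10/2 = 5.
(Structurally: 1 ring(s) + 4 π bond(s) = 5.)

5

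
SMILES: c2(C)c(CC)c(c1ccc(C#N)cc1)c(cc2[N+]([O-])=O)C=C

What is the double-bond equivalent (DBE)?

Molecular formula from the SMILES: C18H16N2O2.
DoU = (2C + 2 + N − H − X)/2 = (2·18 + 2 + 2 − 16 − 0)/2 = 24/2 = 12.
(Structurally: 2 ring(s) + 10 π bond(s) = 12.)

12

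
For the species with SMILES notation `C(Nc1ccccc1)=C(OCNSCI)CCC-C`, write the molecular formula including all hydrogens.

C14H21IN2OS

Heavy atoms from the SMILES: 14 C, 1 I, 2 N, 1 O, 1 S.
Implicit hydrogens by atom environment:
  5 × C: 2 H each → 10
  5 × C (aromatic): 1 H each → 5
  2 × N: 1 H each → 2
  1 × C: 3 H
  1 × C: 1 H
  1 × C: no H
  1 × C (aromatic): no H
  1 × I: no H
  1 × O: no H
  1 × S: no H
  Total hydrogens = 21.
Molecular formula: C14H21IN2OS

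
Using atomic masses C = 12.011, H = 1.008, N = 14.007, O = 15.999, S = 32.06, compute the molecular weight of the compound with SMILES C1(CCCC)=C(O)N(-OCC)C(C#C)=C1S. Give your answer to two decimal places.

239.33

Molecular formula: C12H17NO2S.
M = 12×12.011 + 17×1.008 + 1×14.007 + 2×15.999 + 1×32.06 = 239.33 g/mol.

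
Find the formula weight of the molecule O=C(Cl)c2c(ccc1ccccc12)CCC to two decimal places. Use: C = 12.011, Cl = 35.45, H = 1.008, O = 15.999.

Molecular formula: C14H13ClO.
M = 14×12.011 + 1×35.45 + 13×1.008 + 1×15.999 = 232.71 g/mol.

232.71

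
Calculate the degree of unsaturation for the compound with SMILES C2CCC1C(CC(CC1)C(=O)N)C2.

Molecular formula from the SMILES: C11H19NO.
DoU = (2C + 2 + N − H − X)/2 = (2·11 + 2 + 1 − 19 − 0)/2 = 6/2 = 3.
(Structurally: 2 ring(s) + 1 π bond(s) = 3.)

3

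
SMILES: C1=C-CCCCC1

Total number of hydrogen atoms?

Hydrogens are implicit in SMILES; fill each atom to its normal valence:
  5 × C: 2 H each → 10
  2 × C: 1 H each → 2
  Total hydrogens = 12.

12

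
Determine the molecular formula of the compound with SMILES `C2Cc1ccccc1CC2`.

C10H12

Heavy atoms from the SMILES: 10 C.
Implicit hydrogens by atom environment:
  4 × C: 2 H each → 8
  4 × C (aromatic): 1 H each → 4
  2 × C (aromatic): no H
  Total hydrogens = 12.
Molecular formula: C10H12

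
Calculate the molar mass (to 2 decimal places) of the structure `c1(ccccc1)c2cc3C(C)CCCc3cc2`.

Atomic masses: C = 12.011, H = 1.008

222.33

Molecular formula: C17H18.
M = 17×12.011 + 18×1.008 = 222.33 g/mol.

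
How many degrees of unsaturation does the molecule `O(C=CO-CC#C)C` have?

Molecular formula from the SMILES: C6H8O2.
DoU = (2C + 2 + N − H − X)/2 = (2·6 + 2 + 0 − 8 − 0)/2 = 6/2 = 3.
(Structurally: 0 ring(s) + 3 π bond(s) = 3.)

3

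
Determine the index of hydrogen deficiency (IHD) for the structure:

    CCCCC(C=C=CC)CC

Molecular formula from the SMILES: C11H20.
DoU = (2C + 2 + N − H − X)/2 = (2·11 + 2 + 0 − 20 − 0)/2 = 4/2 = 2.
(Structurally: 0 ring(s) + 2 π bond(s) = 2.)

2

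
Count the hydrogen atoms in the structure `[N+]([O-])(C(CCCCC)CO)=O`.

Hydrogens are implicit in SMILES; fill each atom to its normal valence:
  5 × C: 2 H each → 10
  1 × C: 3 H
  1 × C: 1 H
  1 × N (charge +1): no H
  1 × O: 1 H
  1 × O: no H
  1 × O (charge -1): no H
  Total hydrogens = 15.

15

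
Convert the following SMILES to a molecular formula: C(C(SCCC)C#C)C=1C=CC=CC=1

Heavy atoms from the SMILES: 13 C, 1 S.
Implicit hydrogens by atom environment:
  5 × C (aromatic): 1 H each → 5
  3 × C: 2 H each → 6
  2 × C: 1 H each → 2
  1 × C: 3 H
  1 × C: no H
  1 × C (aromatic): no H
  1 × S: no H
  Total hydrogens = 16.
Molecular formula: C13H16S

C13H16S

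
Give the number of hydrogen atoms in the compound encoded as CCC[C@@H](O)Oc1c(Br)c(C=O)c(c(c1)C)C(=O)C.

17

Hydrogens are implicit in SMILES; fill each atom to its normal valence:
  5 × C (aromatic): no H
  3 × C: 3 H each → 9
  3 × O: no H
  2 × C: 2 H each → 4
  2 × C: 1 H each → 2
  1 × Br: no H
  1 × C (aromatic): 1 H
  1 × C: no H
  1 × O: 1 H
  Total hydrogens = 17.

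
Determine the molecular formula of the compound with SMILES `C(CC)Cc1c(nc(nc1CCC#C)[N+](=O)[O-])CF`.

Heavy atoms from the SMILES: 13 C, 1 F, 3 N, 2 O.
Implicit hydrogens by atom environment:
  6 × C: 2 H each → 12
  4 × C (aromatic): no H
  2 × N (aromatic): no H
  1 × C: 3 H
  1 × C: 1 H
  1 × C: no H
  1 × F: no H
  1 × N (charge +1): no H
  1 × O: no H
  1 × O (charge -1): no H
  Total hydrogens = 16.
Molecular formula: C13H16FN3O2

C13H16FN3O2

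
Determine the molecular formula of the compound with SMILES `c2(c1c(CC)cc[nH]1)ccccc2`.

C12H13N

Heavy atoms from the SMILES: 12 C, 1 N.
Implicit hydrogens by atom environment:
  7 × C (aromatic): 1 H each → 7
  3 × C (aromatic): no H
  1 × C: 3 H
  1 × C: 2 H
  1 × N (aromatic): 1 H
  Total hydrogens = 13.
Molecular formula: C12H13N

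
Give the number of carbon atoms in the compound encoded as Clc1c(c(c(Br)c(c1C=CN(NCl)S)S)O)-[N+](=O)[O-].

8

The symbol for carbon appears 8 times in the SMILES. Lowercase c denotes aromatic carbon and counts toward C.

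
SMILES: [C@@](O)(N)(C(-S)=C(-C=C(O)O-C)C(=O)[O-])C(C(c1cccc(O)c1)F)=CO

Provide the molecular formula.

Heavy atoms from the SMILES: 16 C, 1 F, 1 N, 7 O, 1 S.
Implicit hydrogens by atom environment:
  6 × C: no H
  4 × C (aromatic): 1 H each → 4
  4 × O: 1 H each → 4
  3 × C: 1 H each → 3
  2 × C (aromatic): no H
  2 × O: no H
  1 × C: 3 H
  1 × F: no H
  1 × N: 2 H
  1 × O (charge -1): no H
  1 × S: 1 H
  Total hydrogens = 17.
Net charge -1.
Molecular formula: C16H17FNO7S-

C16H17FNO7S-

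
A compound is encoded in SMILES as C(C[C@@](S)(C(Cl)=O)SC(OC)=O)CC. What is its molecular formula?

Heavy atoms from the SMILES: 8 C, 1 Cl, 3 O, 2 S.
Implicit hydrogens by atom environment:
  3 × C: 2 H each → 6
  3 × C: no H
  3 × O: no H
  2 × C: 3 H each → 6
  1 × Cl: no H
  1 × S: 1 H
  1 × S: no H
  Total hydrogens = 13.
Molecular formula: C8H13ClO3S2

C8H13ClO3S2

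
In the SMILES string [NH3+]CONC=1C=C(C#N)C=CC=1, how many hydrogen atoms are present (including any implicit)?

10

Hydrogens are implicit in SMILES; fill each atom to its normal valence:
  4 × C (aromatic): 1 H each → 4
  2 × C (aromatic): no H
  1 × C: 2 H
  1 × C: no H
  1 × N (charge +1): 3 H
  1 × N: 1 H
  1 × N: no H
  1 × O: no H
  Total hydrogens = 10.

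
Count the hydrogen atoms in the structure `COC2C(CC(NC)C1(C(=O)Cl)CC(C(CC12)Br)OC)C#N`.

22

Hydrogens are implicit in SMILES; fill each atom to its normal valence:
  6 × C: 1 H each → 6
  3 × C: 3 H each → 9
  3 × C: 2 H each → 6
  3 × C: no H
  3 × O: no H
  1 × Br: no H
  1 × Cl: no H
  1 × N: 1 H
  1 × N: no H
  Total hydrogens = 22.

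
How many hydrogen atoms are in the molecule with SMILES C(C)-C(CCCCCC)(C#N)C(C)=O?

21

Hydrogens are implicit in SMILES; fill each atom to its normal valence:
  6 × C: 2 H each → 12
  3 × C: 3 H each → 9
  3 × C: no H
  1 × N: no H
  1 × O: no H
  Total hydrogens = 21.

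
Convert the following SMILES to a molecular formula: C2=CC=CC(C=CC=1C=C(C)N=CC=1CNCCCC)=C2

Heavy atoms from the SMILES: 19 C, 2 N.
Implicit hydrogens by atom environment:
  7 × C (aromatic): 1 H each → 7
  4 × C: 2 H each → 8
  4 × C (aromatic): no H
  2 × C: 3 H each → 6
  2 × C: 1 H each → 2
  1 × N: 1 H
  1 × N (aromatic): no H
  Total hydrogens = 24.
Molecular formula: C19H24N2

C19H24N2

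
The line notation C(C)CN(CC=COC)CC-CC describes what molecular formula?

Heavy atoms from the SMILES: 11 C, 1 N, 1 O.
Implicit hydrogens by atom environment:
  6 × C: 2 H each → 12
  3 × C: 3 H each → 9
  2 × C: 1 H each → 2
  1 × N: no H
  1 × O: no H
  Total hydrogens = 23.
Molecular formula: C11H23NO

C11H23NO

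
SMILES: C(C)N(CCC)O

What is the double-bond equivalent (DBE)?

Molecular formula from the SMILES: C5H13NO.
DoU = (2C + 2 + N − H − X)/2 = (2·5 + 2 + 1 − 13 − 0)/2 = 0/2 = 0.
(Structurally: 0 ring(s) + 0 π bond(s) = 0.)

0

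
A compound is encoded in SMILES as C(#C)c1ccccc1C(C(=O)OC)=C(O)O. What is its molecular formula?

Heavy atoms from the SMILES: 12 C, 4 O.
Implicit hydrogens by atom environment:
  4 × C (aromatic): 1 H each → 4
  4 × C: no H
  2 × C (aromatic): no H
  2 × O: 1 H each → 2
  2 × O: no H
  1 × C: 3 H
  1 × C: 1 H
  Total hydrogens = 10.
Molecular formula: C12H10O4

C12H10O4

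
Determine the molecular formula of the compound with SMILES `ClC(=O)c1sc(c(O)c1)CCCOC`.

Heavy atoms from the SMILES: 9 C, 1 Cl, 3 O, 1 S.
Implicit hydrogens by atom environment:
  3 × C: 2 H each → 6
  3 × C (aromatic): no H
  2 × O: no H
  1 × C: 3 H
  1 × C (aromatic): 1 H
  1 × C: no H
  1 × Cl: no H
  1 × O: 1 H
  1 × S (aromatic): no H
  Total hydrogens = 11.
Molecular formula: C9H11ClO3S

C9H11ClO3S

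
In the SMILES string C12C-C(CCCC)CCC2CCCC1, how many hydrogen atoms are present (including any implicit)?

26

Hydrogens are implicit in SMILES; fill each atom to its normal valence:
  10 × C: 2 H each → 20
  3 × C: 1 H each → 3
  1 × C: 3 H
  Total hydrogens = 26.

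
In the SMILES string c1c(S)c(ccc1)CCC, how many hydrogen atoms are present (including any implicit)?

Hydrogens are implicit in SMILES; fill each atom to its normal valence:
  4 × C (aromatic): 1 H each → 4
  2 × C: 2 H each → 4
  2 × C (aromatic): no H
  1 × C: 3 H
  1 × S: 1 H
  Total hydrogens = 12.

12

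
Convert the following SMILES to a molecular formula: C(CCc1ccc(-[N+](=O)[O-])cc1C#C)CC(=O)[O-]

C13H12NO4-

Heavy atoms from the SMILES: 13 C, 1 N, 4 O.
Implicit hydrogens by atom environment:
  4 × C: 2 H each → 8
  3 × C (aromatic): 1 H each → 3
  3 × C (aromatic): no H
  2 × C: no H
  2 × O: no H
  2 × O (charge -1): no H
  1 × C: 1 H
  1 × N (charge +1): no H
  Total hydrogens = 12.
Net charge -1.
Molecular formula: C13H12NO4-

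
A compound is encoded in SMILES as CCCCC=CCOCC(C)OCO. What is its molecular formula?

C11H22O3

Heavy atoms from the SMILES: 11 C, 3 O.
Implicit hydrogens by atom environment:
  6 × C: 2 H each → 12
  3 × C: 1 H each → 3
  2 × C: 3 H each → 6
  2 × O: no H
  1 × O: 1 H
  Total hydrogens = 22.
Molecular formula: C11H22O3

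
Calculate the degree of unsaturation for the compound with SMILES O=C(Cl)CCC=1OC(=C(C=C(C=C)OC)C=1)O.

6

Molecular formula from the SMILES: C12H13ClO4.
DoU = (2C + 2 + N − H − X)/2 = (2·12 + 2 + 0 − 13 − 1)/2 = 12/2 = 6.
(Structurally: 1 ring(s) + 5 π bond(s) = 6.)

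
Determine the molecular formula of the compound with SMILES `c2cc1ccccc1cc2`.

Heavy atoms from the SMILES: 10 C.
Implicit hydrogens by atom environment:
  8 × C (aromatic): 1 H each → 8
  2 × C (aromatic): no H
  Total hydrogens = 8.
Molecular formula: C10H8

C10H8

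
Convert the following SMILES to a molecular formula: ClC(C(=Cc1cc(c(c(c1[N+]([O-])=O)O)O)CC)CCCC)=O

C15H18ClNO5

Heavy atoms from the SMILES: 15 C, 1 Cl, 1 N, 5 O.
Implicit hydrogens by atom environment:
  5 × C (aromatic): no H
  4 × C: 2 H each → 8
  2 × C: 3 H each → 6
  2 × C: no H
  2 × O: 1 H each → 2
  2 × O: no H
  1 × C (aromatic): 1 H
  1 × C: 1 H
  1 × Cl: no H
  1 × N (charge +1): no H
  1 × O (charge -1): no H
  Total hydrogens = 18.
Molecular formula: C15H18ClNO5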